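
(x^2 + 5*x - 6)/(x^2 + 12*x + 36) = (x - 1)/(x + 6)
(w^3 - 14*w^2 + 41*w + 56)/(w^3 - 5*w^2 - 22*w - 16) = (w - 7)/(w + 2)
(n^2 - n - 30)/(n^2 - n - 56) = (-n^2 + n + 30)/(-n^2 + n + 56)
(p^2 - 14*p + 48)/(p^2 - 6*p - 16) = (p - 6)/(p + 2)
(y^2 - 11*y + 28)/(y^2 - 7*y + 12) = (y - 7)/(y - 3)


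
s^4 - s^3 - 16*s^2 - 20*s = s*(s - 5)*(s + 2)^2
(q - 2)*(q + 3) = q^2 + q - 6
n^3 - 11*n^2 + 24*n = n*(n - 8)*(n - 3)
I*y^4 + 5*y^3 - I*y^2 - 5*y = y*(y - 1)*(y - 5*I)*(I*y + I)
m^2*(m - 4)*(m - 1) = m^4 - 5*m^3 + 4*m^2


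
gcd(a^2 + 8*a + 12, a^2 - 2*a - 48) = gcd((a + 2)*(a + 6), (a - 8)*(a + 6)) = a + 6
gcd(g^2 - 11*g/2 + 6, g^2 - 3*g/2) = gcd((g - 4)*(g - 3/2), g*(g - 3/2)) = g - 3/2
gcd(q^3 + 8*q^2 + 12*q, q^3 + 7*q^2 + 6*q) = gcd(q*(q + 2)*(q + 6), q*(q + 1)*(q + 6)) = q^2 + 6*q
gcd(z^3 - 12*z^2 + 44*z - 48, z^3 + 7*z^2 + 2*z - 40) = z - 2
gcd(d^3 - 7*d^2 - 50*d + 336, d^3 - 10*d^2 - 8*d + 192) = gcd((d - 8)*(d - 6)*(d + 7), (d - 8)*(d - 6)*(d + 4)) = d^2 - 14*d + 48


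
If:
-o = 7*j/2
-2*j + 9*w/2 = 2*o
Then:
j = -9*w/10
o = 63*w/20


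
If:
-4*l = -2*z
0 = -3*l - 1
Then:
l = -1/3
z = -2/3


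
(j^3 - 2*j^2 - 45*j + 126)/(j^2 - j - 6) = (j^2 + j - 42)/(j + 2)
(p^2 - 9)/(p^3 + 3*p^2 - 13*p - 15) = (p + 3)/(p^2 + 6*p + 5)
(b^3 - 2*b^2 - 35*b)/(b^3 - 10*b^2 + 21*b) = (b + 5)/(b - 3)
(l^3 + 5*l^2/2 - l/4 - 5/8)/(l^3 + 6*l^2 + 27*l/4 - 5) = (l + 1/2)/(l + 4)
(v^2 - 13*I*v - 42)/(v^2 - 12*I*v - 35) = (v - 6*I)/(v - 5*I)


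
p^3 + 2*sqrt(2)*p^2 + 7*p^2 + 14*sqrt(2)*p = p*(p + 7)*(p + 2*sqrt(2))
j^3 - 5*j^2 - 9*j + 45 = (j - 5)*(j - 3)*(j + 3)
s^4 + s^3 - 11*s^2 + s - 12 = (s - 3)*(s + 4)*(s - I)*(s + I)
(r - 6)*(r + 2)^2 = r^3 - 2*r^2 - 20*r - 24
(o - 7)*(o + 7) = o^2 - 49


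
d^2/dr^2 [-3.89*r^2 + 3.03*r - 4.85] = -7.78000000000000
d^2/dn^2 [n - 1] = 0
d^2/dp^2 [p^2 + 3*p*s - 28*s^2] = 2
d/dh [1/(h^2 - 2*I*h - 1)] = 2*(-h + I)/(-h^2 + 2*I*h + 1)^2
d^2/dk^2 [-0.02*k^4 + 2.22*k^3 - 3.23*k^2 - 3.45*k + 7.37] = -0.24*k^2 + 13.32*k - 6.46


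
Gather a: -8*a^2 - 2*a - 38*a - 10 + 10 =-8*a^2 - 40*a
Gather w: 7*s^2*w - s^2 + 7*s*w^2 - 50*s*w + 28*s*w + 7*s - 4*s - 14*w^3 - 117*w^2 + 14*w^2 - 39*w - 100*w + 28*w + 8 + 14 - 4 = -s^2 + 3*s - 14*w^3 + w^2*(7*s - 103) + w*(7*s^2 - 22*s - 111) + 18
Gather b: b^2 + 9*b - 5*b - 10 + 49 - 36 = b^2 + 4*b + 3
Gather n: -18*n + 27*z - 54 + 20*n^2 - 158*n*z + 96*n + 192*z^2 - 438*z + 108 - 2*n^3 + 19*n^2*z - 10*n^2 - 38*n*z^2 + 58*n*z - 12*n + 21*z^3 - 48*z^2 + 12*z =-2*n^3 + n^2*(19*z + 10) + n*(-38*z^2 - 100*z + 66) + 21*z^3 + 144*z^2 - 399*z + 54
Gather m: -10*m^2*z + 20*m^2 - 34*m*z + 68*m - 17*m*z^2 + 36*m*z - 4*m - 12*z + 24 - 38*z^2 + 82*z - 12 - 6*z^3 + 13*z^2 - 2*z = m^2*(20 - 10*z) + m*(-17*z^2 + 2*z + 64) - 6*z^3 - 25*z^2 + 68*z + 12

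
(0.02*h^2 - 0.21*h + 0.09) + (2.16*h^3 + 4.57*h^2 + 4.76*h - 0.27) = 2.16*h^3 + 4.59*h^2 + 4.55*h - 0.18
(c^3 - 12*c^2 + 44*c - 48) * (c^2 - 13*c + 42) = c^5 - 25*c^4 + 242*c^3 - 1124*c^2 + 2472*c - 2016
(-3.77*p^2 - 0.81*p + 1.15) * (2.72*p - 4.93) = -10.2544*p^3 + 16.3829*p^2 + 7.1213*p - 5.6695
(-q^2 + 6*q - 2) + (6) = -q^2 + 6*q + 4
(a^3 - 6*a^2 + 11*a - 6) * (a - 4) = a^4 - 10*a^3 + 35*a^2 - 50*a + 24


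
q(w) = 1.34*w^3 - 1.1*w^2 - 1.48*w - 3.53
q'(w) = 4.02*w^2 - 2.2*w - 1.48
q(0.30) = -4.04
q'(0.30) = -1.78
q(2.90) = 15.61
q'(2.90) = 25.95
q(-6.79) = -463.68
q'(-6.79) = 198.80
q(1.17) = -4.62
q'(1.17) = 1.45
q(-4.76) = -165.93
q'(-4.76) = 100.08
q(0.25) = -3.95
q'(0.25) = -1.78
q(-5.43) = -242.47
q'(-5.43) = 129.00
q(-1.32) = -6.57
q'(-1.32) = 8.43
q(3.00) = 18.31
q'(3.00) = 28.10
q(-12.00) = -2459.69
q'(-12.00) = 603.80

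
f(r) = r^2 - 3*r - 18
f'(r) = 2*r - 3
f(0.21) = -18.59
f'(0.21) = -2.58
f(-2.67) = -2.86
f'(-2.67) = -8.34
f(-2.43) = -4.81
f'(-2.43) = -7.86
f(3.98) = -14.10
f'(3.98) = 4.96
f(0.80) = -19.76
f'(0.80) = -1.40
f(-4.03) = 10.33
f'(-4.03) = -11.06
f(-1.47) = -11.43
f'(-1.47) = -5.94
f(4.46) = -11.49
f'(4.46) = 5.92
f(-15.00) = 252.00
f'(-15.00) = -33.00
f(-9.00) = 90.00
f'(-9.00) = -21.00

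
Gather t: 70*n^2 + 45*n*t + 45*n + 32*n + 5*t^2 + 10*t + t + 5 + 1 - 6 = 70*n^2 + 77*n + 5*t^2 + t*(45*n + 11)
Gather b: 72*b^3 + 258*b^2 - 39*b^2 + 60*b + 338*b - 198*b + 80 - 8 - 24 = 72*b^3 + 219*b^2 + 200*b + 48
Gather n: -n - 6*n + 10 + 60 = 70 - 7*n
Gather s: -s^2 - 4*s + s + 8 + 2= -s^2 - 3*s + 10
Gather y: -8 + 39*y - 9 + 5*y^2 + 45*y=5*y^2 + 84*y - 17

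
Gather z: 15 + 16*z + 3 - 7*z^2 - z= -7*z^2 + 15*z + 18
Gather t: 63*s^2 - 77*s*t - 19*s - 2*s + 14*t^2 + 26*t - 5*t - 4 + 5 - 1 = 63*s^2 - 21*s + 14*t^2 + t*(21 - 77*s)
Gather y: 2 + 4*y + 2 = 4*y + 4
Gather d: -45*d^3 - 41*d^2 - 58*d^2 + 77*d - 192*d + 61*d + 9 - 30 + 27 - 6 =-45*d^3 - 99*d^2 - 54*d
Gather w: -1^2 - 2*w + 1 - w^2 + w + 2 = -w^2 - w + 2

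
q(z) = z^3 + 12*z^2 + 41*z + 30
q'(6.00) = 293.00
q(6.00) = 924.00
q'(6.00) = 293.00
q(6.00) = 924.00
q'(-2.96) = -3.76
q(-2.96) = -12.16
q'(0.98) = 67.40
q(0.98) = 82.65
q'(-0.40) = 31.88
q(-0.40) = 15.46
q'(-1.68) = 9.15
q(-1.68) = -9.75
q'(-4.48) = -6.31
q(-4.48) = -2.75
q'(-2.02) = 4.76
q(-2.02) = -12.10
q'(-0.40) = 31.88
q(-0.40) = 15.46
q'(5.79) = 280.53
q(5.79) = 863.78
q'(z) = 3*z^2 + 24*z + 41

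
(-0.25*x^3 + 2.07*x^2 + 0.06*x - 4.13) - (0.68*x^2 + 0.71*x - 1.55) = -0.25*x^3 + 1.39*x^2 - 0.65*x - 2.58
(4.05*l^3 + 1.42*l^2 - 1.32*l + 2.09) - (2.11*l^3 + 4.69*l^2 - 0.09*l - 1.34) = 1.94*l^3 - 3.27*l^2 - 1.23*l + 3.43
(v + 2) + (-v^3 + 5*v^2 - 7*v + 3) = -v^3 + 5*v^2 - 6*v + 5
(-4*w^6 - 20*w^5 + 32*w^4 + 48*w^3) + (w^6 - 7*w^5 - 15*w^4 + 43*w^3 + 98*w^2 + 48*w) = -3*w^6 - 27*w^5 + 17*w^4 + 91*w^3 + 98*w^2 + 48*w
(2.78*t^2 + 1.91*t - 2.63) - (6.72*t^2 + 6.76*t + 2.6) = -3.94*t^2 - 4.85*t - 5.23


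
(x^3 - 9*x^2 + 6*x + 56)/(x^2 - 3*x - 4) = (x^2 - 5*x - 14)/(x + 1)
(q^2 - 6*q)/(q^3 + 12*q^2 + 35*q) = (q - 6)/(q^2 + 12*q + 35)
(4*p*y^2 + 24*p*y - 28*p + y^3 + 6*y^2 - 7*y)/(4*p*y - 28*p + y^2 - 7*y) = (y^2 + 6*y - 7)/(y - 7)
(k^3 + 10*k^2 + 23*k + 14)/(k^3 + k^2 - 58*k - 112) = (k + 1)/(k - 8)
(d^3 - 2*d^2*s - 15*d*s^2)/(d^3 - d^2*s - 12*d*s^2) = (-d + 5*s)/(-d + 4*s)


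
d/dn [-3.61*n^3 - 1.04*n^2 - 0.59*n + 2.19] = -10.83*n^2 - 2.08*n - 0.59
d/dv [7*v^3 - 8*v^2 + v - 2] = 21*v^2 - 16*v + 1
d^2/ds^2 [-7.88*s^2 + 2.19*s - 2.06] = -15.7600000000000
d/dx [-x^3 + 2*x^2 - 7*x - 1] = -3*x^2 + 4*x - 7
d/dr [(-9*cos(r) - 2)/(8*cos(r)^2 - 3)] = (72*sin(r)^2 - 32*cos(r) - 99)*sin(r)/(8*cos(r)^2 - 3)^2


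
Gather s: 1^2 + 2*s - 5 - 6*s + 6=2 - 4*s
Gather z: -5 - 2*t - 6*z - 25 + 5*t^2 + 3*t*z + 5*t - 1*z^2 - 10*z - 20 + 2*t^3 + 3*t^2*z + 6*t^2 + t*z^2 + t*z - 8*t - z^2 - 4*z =2*t^3 + 11*t^2 - 5*t + z^2*(t - 2) + z*(3*t^2 + 4*t - 20) - 50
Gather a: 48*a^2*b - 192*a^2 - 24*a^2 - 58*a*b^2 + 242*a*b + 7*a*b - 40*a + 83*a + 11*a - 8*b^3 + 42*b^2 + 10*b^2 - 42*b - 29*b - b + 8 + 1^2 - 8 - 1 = a^2*(48*b - 216) + a*(-58*b^2 + 249*b + 54) - 8*b^3 + 52*b^2 - 72*b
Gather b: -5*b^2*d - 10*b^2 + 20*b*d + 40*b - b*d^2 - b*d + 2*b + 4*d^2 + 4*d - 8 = b^2*(-5*d - 10) + b*(-d^2 + 19*d + 42) + 4*d^2 + 4*d - 8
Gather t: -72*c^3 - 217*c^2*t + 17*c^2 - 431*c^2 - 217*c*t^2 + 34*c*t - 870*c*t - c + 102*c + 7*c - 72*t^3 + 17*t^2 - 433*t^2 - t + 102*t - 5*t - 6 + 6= -72*c^3 - 414*c^2 + 108*c - 72*t^3 + t^2*(-217*c - 416) + t*(-217*c^2 - 836*c + 96)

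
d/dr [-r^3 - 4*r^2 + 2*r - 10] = -3*r^2 - 8*r + 2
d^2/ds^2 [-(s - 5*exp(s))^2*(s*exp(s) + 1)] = -s^3*exp(s) + 40*s^2*exp(2*s) - 6*s^2*exp(s) - 225*s*exp(3*s) + 80*s*exp(2*s) + 4*s*exp(s) - 150*exp(3*s) - 80*exp(2*s) + 20*exp(s) - 2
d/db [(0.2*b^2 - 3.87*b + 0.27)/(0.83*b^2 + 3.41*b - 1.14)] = (3.8941*b^2 - 0.904199999999999*b + 3.4911)/(0.6889*b^4 + 5.6606*b^3 + 9.7357*b^2 - 7.7748*b + 1.2996)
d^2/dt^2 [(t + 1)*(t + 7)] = 2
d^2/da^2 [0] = 0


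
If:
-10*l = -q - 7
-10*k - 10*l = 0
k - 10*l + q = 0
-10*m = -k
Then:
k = 7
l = -7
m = 7/10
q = -77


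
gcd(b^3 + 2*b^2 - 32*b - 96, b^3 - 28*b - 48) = b^2 - 2*b - 24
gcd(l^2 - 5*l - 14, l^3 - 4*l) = l + 2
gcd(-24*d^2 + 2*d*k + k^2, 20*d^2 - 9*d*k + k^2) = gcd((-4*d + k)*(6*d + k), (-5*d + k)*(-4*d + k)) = 4*d - k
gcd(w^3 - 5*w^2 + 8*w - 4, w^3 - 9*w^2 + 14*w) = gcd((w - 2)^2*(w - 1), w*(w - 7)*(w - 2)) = w - 2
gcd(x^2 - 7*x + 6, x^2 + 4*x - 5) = x - 1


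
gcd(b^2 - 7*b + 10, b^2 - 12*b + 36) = 1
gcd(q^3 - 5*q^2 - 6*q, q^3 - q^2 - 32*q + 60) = 1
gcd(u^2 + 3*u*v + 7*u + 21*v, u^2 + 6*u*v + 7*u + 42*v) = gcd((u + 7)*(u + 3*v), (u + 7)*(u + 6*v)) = u + 7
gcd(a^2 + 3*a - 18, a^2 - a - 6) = a - 3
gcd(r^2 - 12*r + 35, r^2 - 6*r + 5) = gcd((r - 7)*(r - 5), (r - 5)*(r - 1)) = r - 5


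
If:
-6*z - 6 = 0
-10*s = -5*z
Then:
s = -1/2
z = -1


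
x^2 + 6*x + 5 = (x + 1)*(x + 5)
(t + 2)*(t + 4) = t^2 + 6*t + 8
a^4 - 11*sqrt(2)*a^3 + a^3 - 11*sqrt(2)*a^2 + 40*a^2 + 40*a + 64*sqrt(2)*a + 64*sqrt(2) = (a + 1)*(a - 8*sqrt(2))*(a - 4*sqrt(2))*(a + sqrt(2))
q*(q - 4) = q^2 - 4*q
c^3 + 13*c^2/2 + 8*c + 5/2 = (c + 1/2)*(c + 1)*(c + 5)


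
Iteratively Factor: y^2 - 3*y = (y - 3)*(y)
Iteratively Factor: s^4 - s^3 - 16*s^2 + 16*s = (s + 4)*(s^3 - 5*s^2 + 4*s) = (s - 4)*(s + 4)*(s^2 - s) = s*(s - 4)*(s + 4)*(s - 1)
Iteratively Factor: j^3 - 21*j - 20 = (j + 1)*(j^2 - j - 20) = (j + 1)*(j + 4)*(j - 5)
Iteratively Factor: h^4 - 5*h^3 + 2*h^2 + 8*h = (h + 1)*(h^3 - 6*h^2 + 8*h) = (h - 2)*(h + 1)*(h^2 - 4*h) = (h - 4)*(h - 2)*(h + 1)*(h)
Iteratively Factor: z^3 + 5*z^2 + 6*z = (z + 2)*(z^2 + 3*z) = (z + 2)*(z + 3)*(z)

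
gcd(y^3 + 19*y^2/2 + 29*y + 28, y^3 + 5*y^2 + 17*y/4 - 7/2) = y^2 + 11*y/2 + 7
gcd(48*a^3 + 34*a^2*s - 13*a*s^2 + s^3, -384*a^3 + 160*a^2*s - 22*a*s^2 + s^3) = 48*a^2 - 14*a*s + s^2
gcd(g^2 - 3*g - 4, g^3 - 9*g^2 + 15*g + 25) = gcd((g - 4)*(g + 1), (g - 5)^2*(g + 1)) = g + 1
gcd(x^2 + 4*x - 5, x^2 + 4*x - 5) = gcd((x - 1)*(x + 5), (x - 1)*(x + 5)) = x^2 + 4*x - 5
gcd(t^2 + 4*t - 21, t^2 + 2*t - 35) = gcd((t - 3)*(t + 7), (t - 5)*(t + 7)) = t + 7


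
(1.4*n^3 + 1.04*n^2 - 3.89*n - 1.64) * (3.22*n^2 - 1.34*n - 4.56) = 4.508*n^5 + 1.4728*n^4 - 20.3034*n^3 - 4.8106*n^2 + 19.936*n + 7.4784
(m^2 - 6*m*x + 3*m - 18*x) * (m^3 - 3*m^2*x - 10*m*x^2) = m^5 - 9*m^4*x + 3*m^4 + 8*m^3*x^2 - 27*m^3*x + 60*m^2*x^3 + 24*m^2*x^2 + 180*m*x^3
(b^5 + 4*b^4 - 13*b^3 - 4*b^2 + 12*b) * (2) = 2*b^5 + 8*b^4 - 26*b^3 - 8*b^2 + 24*b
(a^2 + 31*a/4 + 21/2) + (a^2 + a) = 2*a^2 + 35*a/4 + 21/2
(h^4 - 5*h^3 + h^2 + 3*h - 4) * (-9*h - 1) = -9*h^5 + 44*h^4 - 4*h^3 - 28*h^2 + 33*h + 4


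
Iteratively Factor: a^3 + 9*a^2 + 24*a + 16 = (a + 1)*(a^2 + 8*a + 16) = (a + 1)*(a + 4)*(a + 4)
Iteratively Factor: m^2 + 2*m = (m)*(m + 2)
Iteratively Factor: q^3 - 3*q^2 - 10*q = (q - 5)*(q^2 + 2*q) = (q - 5)*(q + 2)*(q)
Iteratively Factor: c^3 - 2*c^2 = (c - 2)*(c^2) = c*(c - 2)*(c)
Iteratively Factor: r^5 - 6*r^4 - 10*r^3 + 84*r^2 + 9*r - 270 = (r - 3)*(r^4 - 3*r^3 - 19*r^2 + 27*r + 90) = (r - 5)*(r - 3)*(r^3 + 2*r^2 - 9*r - 18) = (r - 5)*(r - 3)^2*(r^2 + 5*r + 6) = (r - 5)*(r - 3)^2*(r + 3)*(r + 2)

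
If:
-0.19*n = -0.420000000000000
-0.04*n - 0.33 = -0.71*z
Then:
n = 2.21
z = 0.59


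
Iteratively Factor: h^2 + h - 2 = (h - 1)*(h + 2)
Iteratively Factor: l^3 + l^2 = (l)*(l^2 + l) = l*(l + 1)*(l)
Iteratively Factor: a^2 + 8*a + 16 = (a + 4)*(a + 4)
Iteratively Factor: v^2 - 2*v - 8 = (v + 2)*(v - 4)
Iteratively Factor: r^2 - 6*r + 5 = (r - 5)*(r - 1)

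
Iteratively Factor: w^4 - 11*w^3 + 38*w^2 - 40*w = (w - 2)*(w^3 - 9*w^2 + 20*w) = (w - 5)*(w - 2)*(w^2 - 4*w) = (w - 5)*(w - 4)*(w - 2)*(w)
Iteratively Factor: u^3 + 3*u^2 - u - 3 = (u + 3)*(u^2 - 1) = (u - 1)*(u + 3)*(u + 1)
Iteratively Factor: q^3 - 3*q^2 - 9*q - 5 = (q + 1)*(q^2 - 4*q - 5) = (q + 1)^2*(q - 5)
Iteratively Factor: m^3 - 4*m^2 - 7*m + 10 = (m - 1)*(m^2 - 3*m - 10) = (m - 1)*(m + 2)*(m - 5)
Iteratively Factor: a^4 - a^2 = (a)*(a^3 - a) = a*(a - 1)*(a^2 + a) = a^2*(a - 1)*(a + 1)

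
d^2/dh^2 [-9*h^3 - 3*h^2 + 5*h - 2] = -54*h - 6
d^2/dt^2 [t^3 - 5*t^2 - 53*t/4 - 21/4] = 6*t - 10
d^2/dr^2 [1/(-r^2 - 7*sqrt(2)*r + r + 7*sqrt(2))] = 2*(r^2 - r + 7*sqrt(2)*r - (2*r - 1 + 7*sqrt(2))^2 - 7*sqrt(2))/(r^2 - r + 7*sqrt(2)*r - 7*sqrt(2))^3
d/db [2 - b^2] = -2*b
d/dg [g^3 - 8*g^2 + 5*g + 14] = 3*g^2 - 16*g + 5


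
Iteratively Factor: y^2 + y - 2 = (y + 2)*(y - 1)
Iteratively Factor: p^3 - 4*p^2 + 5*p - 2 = (p - 1)*(p^2 - 3*p + 2) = (p - 1)^2*(p - 2)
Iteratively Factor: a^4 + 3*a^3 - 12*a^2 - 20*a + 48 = (a - 2)*(a^3 + 5*a^2 - 2*a - 24) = (a - 2)^2*(a^2 + 7*a + 12) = (a - 2)^2*(a + 4)*(a + 3)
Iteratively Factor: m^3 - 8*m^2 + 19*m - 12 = (m - 3)*(m^2 - 5*m + 4) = (m - 3)*(m - 1)*(m - 4)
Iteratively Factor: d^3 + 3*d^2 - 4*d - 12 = (d - 2)*(d^2 + 5*d + 6) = (d - 2)*(d + 2)*(d + 3)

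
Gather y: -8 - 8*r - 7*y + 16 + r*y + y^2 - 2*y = -8*r + y^2 + y*(r - 9) + 8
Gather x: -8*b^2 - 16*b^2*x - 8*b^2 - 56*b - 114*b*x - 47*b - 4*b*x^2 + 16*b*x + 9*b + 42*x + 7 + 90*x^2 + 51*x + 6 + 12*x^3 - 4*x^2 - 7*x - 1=-16*b^2 - 94*b + 12*x^3 + x^2*(86 - 4*b) + x*(-16*b^2 - 98*b + 86) + 12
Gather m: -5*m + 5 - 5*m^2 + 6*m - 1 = -5*m^2 + m + 4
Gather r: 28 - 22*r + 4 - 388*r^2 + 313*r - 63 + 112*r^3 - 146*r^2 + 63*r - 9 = 112*r^3 - 534*r^2 + 354*r - 40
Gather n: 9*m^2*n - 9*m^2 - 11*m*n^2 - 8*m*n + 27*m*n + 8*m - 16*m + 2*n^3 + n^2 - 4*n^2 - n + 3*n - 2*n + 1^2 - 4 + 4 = -9*m^2 - 8*m + 2*n^3 + n^2*(-11*m - 3) + n*(9*m^2 + 19*m) + 1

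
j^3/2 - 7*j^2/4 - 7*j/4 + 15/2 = (j/2 + 1)*(j - 3)*(j - 5/2)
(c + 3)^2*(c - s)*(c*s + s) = c^4*s - c^3*s^2 + 7*c^3*s - 7*c^2*s^2 + 15*c^2*s - 15*c*s^2 + 9*c*s - 9*s^2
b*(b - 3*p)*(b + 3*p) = b^3 - 9*b*p^2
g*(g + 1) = g^2 + g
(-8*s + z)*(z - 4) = -8*s*z + 32*s + z^2 - 4*z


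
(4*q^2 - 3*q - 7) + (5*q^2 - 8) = 9*q^2 - 3*q - 15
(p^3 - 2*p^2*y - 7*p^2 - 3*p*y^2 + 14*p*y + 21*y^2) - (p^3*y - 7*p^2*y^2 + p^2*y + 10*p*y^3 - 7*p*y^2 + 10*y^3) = -p^3*y + p^3 + 7*p^2*y^2 - 3*p^2*y - 7*p^2 - 10*p*y^3 + 4*p*y^2 + 14*p*y - 10*y^3 + 21*y^2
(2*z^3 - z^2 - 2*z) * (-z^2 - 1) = -2*z^5 + z^4 + z^2 + 2*z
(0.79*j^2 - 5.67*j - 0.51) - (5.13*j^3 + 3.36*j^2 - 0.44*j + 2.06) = -5.13*j^3 - 2.57*j^2 - 5.23*j - 2.57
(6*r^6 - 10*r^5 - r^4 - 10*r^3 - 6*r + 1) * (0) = 0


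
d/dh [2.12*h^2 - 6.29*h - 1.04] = 4.24*h - 6.29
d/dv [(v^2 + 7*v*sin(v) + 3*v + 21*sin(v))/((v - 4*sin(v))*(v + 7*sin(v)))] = (4*v*cos(v) - 4*sin(v) + 12*cos(v) - 3)/(v - 4*sin(v))^2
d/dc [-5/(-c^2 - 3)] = -10*c/(c^2 + 3)^2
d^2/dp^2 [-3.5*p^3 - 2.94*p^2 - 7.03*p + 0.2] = -21.0*p - 5.88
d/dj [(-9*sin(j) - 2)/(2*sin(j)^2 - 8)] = (9*sin(j)^2 + 4*sin(j) + 36)*cos(j)/(2*(sin(j) - 2)^2*(sin(j) + 2)^2)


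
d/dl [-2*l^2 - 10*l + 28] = -4*l - 10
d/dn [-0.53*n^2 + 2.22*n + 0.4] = 2.22 - 1.06*n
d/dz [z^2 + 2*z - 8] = 2*z + 2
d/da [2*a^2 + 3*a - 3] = 4*a + 3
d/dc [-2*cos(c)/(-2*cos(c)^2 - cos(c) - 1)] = 2*sin(c)*cos(2*c)/(cos(c) + cos(2*c) + 2)^2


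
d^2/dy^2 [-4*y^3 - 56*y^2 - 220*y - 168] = -24*y - 112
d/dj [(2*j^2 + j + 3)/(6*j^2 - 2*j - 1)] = 5*(-2*j^2 - 8*j + 1)/(36*j^4 - 24*j^3 - 8*j^2 + 4*j + 1)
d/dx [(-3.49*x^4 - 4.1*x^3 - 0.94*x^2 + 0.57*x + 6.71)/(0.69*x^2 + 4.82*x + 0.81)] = (-4.8162*x^5 - 53.2944*x^4 - 50.8316*x^3 - 14.8871*x^2 - 10.7826*x - 31.8805)/(0.4761*x^4 + 6.6516*x^3 + 24.3502*x^2 + 7.8084*x + 0.6561)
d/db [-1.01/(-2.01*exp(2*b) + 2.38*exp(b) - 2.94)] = (2.4038 - 4.0602*exp(b))*exp(b)/(2.01*exp(2*b) - 2.38*exp(b) + 2.94)^2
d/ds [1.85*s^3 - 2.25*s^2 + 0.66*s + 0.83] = 5.55*s^2 - 4.5*s + 0.66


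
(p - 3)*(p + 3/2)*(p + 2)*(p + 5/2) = p^4 + 3*p^3 - 25*p^2/4 - 111*p/4 - 45/2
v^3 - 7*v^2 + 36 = (v - 6)*(v - 3)*(v + 2)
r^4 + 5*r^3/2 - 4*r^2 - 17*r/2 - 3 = (r - 2)*(r + 1/2)*(r + 1)*(r + 3)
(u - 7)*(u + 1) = u^2 - 6*u - 7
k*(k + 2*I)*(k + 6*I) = k^3 + 8*I*k^2 - 12*k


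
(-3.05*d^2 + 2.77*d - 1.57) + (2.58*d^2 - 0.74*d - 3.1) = -0.47*d^2 + 2.03*d - 4.67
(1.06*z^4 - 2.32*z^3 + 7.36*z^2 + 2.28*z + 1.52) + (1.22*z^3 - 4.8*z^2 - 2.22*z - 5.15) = 1.06*z^4 - 1.1*z^3 + 2.56*z^2 + 0.0599999999999996*z - 3.63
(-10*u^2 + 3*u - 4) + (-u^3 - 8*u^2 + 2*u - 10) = -u^3 - 18*u^2 + 5*u - 14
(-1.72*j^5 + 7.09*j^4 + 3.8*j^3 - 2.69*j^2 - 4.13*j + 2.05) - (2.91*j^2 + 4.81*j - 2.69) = -1.72*j^5 + 7.09*j^4 + 3.8*j^3 - 5.6*j^2 - 8.94*j + 4.74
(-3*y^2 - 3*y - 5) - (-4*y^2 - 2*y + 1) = y^2 - y - 6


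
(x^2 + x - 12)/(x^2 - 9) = (x + 4)/(x + 3)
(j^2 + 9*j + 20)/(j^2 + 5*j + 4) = (j + 5)/(j + 1)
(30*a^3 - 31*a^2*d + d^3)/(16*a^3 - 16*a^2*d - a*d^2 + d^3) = (30*a^2 - a*d - d^2)/(16*a^2 - d^2)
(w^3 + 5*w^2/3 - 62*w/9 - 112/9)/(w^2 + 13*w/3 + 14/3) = w - 8/3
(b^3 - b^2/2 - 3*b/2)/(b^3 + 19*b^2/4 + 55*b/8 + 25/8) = 4*b*(2*b - 3)/(8*b^2 + 30*b + 25)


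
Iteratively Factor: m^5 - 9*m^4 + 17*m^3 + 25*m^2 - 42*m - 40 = (m - 2)*(m^4 - 7*m^3 + 3*m^2 + 31*m + 20) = (m - 5)*(m - 2)*(m^3 - 2*m^2 - 7*m - 4) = (m - 5)*(m - 4)*(m - 2)*(m^2 + 2*m + 1) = (m - 5)*(m - 4)*(m - 2)*(m + 1)*(m + 1)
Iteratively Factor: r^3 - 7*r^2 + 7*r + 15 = (r - 5)*(r^2 - 2*r - 3) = (r - 5)*(r - 3)*(r + 1)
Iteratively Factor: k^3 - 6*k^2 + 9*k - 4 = (k - 1)*(k^2 - 5*k + 4) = (k - 4)*(k - 1)*(k - 1)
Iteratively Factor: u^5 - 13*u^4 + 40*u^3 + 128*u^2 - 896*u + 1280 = (u - 4)*(u^4 - 9*u^3 + 4*u^2 + 144*u - 320) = (u - 4)^2*(u^3 - 5*u^2 - 16*u + 80) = (u - 5)*(u - 4)^2*(u^2 - 16) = (u - 5)*(u - 4)^3*(u + 4)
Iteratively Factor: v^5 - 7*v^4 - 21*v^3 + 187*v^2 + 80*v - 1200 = (v - 5)*(v^4 - 2*v^3 - 31*v^2 + 32*v + 240) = (v - 5)*(v + 3)*(v^3 - 5*v^2 - 16*v + 80) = (v - 5)^2*(v + 3)*(v^2 - 16) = (v - 5)^2*(v + 3)*(v + 4)*(v - 4)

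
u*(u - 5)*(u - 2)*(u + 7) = u^4 - 39*u^2 + 70*u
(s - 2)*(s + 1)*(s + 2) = s^3 + s^2 - 4*s - 4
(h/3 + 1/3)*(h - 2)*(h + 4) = h^3/3 + h^2 - 2*h - 8/3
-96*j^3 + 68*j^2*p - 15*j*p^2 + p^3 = (-8*j + p)*(-4*j + p)*(-3*j + p)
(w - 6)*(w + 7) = w^2 + w - 42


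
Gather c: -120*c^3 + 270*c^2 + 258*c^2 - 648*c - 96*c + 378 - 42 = -120*c^3 + 528*c^2 - 744*c + 336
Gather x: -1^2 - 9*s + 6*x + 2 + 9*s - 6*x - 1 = 0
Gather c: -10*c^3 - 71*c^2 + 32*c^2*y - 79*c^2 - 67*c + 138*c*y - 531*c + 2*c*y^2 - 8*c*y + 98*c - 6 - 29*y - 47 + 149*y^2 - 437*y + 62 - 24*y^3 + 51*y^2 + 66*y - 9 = -10*c^3 + c^2*(32*y - 150) + c*(2*y^2 + 130*y - 500) - 24*y^3 + 200*y^2 - 400*y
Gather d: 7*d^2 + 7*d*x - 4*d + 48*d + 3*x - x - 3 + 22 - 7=7*d^2 + d*(7*x + 44) + 2*x + 12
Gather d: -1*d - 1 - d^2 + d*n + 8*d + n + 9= -d^2 + d*(n + 7) + n + 8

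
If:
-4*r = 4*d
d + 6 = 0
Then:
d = -6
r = 6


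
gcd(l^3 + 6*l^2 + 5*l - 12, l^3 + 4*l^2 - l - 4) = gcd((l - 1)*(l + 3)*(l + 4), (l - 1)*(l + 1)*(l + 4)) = l^2 + 3*l - 4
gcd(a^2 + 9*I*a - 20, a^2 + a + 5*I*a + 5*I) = a + 5*I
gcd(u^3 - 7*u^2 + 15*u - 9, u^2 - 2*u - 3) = u - 3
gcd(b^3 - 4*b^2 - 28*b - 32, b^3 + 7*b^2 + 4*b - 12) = b + 2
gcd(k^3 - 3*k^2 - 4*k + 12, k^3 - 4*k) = k^2 - 4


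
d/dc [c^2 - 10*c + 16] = 2*c - 10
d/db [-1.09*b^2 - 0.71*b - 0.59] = -2.18*b - 0.71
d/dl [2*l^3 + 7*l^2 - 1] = 2*l*(3*l + 7)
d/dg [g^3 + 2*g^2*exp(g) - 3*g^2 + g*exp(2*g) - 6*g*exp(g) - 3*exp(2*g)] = 2*g^2*exp(g) + 3*g^2 + 2*g*exp(2*g) - 2*g*exp(g) - 6*g - 5*exp(2*g) - 6*exp(g)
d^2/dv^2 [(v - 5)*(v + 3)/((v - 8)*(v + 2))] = 2*(4*v^3 + 3*v^2 + 174*v - 332)/(v^6 - 18*v^5 + 60*v^4 + 360*v^3 - 960*v^2 - 4608*v - 4096)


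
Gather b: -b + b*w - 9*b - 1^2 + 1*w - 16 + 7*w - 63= b*(w - 10) + 8*w - 80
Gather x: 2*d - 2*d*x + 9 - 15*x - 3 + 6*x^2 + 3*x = 2*d + 6*x^2 + x*(-2*d - 12) + 6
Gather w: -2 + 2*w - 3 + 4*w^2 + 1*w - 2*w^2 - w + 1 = 2*w^2 + 2*w - 4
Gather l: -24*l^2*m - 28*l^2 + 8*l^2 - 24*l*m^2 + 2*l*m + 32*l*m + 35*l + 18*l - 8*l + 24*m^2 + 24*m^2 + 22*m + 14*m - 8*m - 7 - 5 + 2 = l^2*(-24*m - 20) + l*(-24*m^2 + 34*m + 45) + 48*m^2 + 28*m - 10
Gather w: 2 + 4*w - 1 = 4*w + 1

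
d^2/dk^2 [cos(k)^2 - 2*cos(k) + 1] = 2*cos(k) - 2*cos(2*k)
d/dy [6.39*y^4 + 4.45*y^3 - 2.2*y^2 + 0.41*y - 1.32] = 25.56*y^3 + 13.35*y^2 - 4.4*y + 0.41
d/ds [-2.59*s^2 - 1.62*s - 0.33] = -5.18*s - 1.62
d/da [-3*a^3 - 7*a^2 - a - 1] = -9*a^2 - 14*a - 1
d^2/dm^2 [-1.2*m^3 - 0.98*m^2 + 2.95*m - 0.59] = -7.2*m - 1.96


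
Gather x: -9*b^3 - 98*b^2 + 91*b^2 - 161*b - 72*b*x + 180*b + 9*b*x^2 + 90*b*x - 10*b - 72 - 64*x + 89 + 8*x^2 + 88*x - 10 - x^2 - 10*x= -9*b^3 - 7*b^2 + 9*b + x^2*(9*b + 7) + x*(18*b + 14) + 7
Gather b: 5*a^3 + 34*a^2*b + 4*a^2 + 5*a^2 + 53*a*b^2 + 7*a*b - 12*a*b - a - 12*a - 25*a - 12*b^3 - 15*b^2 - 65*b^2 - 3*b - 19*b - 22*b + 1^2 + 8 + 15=5*a^3 + 9*a^2 - 38*a - 12*b^3 + b^2*(53*a - 80) + b*(34*a^2 - 5*a - 44) + 24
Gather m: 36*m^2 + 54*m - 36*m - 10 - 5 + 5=36*m^2 + 18*m - 10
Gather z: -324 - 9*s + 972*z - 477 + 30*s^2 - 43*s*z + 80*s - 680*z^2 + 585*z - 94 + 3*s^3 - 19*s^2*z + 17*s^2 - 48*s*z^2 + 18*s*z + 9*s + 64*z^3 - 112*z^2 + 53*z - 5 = 3*s^3 + 47*s^2 + 80*s + 64*z^3 + z^2*(-48*s - 792) + z*(-19*s^2 - 25*s + 1610) - 900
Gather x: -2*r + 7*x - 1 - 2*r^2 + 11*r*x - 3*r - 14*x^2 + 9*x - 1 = -2*r^2 - 5*r - 14*x^2 + x*(11*r + 16) - 2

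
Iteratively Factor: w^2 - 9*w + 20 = (w - 5)*(w - 4)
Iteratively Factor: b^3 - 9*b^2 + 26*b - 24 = (b - 3)*(b^2 - 6*b + 8) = (b - 4)*(b - 3)*(b - 2)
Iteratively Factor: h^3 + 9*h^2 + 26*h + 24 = (h + 3)*(h^2 + 6*h + 8) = (h + 3)*(h + 4)*(h + 2)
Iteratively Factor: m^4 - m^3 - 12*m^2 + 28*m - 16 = (m - 2)*(m^3 + m^2 - 10*m + 8) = (m - 2)^2*(m^2 + 3*m - 4) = (m - 2)^2*(m - 1)*(m + 4)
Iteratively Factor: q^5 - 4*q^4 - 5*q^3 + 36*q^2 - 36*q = (q - 2)*(q^4 - 2*q^3 - 9*q^2 + 18*q) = q*(q - 2)*(q^3 - 2*q^2 - 9*q + 18) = q*(q - 2)*(q + 3)*(q^2 - 5*q + 6) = q*(q - 3)*(q - 2)*(q + 3)*(q - 2)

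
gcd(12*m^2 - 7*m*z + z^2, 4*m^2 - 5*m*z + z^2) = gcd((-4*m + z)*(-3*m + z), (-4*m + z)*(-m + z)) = -4*m + z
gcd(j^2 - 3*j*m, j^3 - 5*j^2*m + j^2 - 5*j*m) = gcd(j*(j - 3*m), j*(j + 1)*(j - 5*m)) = j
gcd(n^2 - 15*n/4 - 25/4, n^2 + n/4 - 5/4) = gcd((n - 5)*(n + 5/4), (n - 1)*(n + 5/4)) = n + 5/4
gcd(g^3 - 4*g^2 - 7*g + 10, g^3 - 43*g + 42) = g - 1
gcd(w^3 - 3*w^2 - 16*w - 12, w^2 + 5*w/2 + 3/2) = w + 1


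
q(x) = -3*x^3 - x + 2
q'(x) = -9*x^2 - 1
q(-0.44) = 2.70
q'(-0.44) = -2.74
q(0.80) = -0.34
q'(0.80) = -6.76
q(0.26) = 1.69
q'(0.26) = -1.61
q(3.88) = -177.11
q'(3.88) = -136.49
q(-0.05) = 2.05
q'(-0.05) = -1.02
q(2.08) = -27.08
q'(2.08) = -39.94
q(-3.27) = 110.17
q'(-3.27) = -97.24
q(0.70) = 0.27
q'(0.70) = -5.41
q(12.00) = -5194.00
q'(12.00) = -1297.00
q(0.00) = 2.00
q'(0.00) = -1.00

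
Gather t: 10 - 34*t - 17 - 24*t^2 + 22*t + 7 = -24*t^2 - 12*t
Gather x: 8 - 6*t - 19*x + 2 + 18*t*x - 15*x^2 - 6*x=-6*t - 15*x^2 + x*(18*t - 25) + 10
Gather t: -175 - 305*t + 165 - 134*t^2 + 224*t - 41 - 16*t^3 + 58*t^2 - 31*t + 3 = -16*t^3 - 76*t^2 - 112*t - 48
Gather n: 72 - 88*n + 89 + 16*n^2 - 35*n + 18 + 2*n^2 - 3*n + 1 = 18*n^2 - 126*n + 180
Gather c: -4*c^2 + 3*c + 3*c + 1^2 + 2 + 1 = -4*c^2 + 6*c + 4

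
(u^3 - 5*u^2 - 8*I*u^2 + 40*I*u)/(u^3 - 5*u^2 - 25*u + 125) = u*(u - 8*I)/(u^2 - 25)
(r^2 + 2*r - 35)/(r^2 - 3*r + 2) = (r^2 + 2*r - 35)/(r^2 - 3*r + 2)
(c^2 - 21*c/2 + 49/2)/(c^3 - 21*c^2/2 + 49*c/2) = 1/c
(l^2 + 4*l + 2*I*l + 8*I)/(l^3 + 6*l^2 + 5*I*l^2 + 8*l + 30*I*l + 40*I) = (l + 2*I)/(l^2 + l*(2 + 5*I) + 10*I)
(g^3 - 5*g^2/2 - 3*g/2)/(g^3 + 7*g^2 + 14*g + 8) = g*(2*g^2 - 5*g - 3)/(2*(g^3 + 7*g^2 + 14*g + 8))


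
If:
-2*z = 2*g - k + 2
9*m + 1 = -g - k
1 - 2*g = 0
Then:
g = 1/2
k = 2*z + 3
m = -2*z/9 - 1/2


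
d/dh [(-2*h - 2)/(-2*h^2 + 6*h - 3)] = 2*(-2*h^2 - 4*h + 9)/(4*h^4 - 24*h^3 + 48*h^2 - 36*h + 9)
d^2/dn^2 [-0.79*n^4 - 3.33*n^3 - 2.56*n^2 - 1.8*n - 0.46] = -9.48*n^2 - 19.98*n - 5.12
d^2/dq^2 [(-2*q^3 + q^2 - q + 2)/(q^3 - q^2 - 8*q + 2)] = 2*(-q^6 - 51*q^5 + 63*q^4 - 179*q^3 + 72*q^2 + 6*q + 120)/(q^9 - 3*q^8 - 21*q^7 + 53*q^6 + 156*q^5 - 282*q^4 - 404*q^3 + 372*q^2 - 96*q + 8)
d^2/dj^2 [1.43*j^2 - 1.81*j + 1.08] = 2.86000000000000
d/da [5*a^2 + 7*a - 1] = 10*a + 7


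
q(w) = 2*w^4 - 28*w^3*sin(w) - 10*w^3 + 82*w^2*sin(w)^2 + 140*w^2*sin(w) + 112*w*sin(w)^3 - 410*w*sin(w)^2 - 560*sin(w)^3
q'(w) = -28*w^3*cos(w) + 8*w^3 + 164*w^2*sin(w)*cos(w) - 84*w^2*sin(w) + 140*w^2*cos(w) - 30*w^2 + 336*w*sin(w)^2*cos(w) + 164*w*sin(w)^2 - 820*w*sin(w)*cos(w) + 280*w*sin(w) + 112*sin(w)^3 - 1680*sin(w)^2*cos(w) - 410*sin(w)^2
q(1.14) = -506.04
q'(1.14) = -598.75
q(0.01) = -0.00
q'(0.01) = -0.25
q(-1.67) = 1184.34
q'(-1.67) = 138.20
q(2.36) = -136.24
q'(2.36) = 632.80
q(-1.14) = 804.94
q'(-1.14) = -1292.04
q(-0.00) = 0.00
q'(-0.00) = 0.00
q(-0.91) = 501.34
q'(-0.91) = -1281.43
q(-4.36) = 8308.50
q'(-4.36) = -7707.59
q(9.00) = 2625.99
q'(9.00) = 7666.25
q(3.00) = -47.30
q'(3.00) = -388.43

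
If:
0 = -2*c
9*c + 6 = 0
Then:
No Solution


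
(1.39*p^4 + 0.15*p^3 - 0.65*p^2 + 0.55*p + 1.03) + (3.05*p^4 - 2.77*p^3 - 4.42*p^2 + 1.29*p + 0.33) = 4.44*p^4 - 2.62*p^3 - 5.07*p^2 + 1.84*p + 1.36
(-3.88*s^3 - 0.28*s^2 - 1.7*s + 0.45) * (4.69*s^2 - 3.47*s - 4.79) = -18.1972*s^5 + 12.1504*s^4 + 11.5838*s^3 + 9.3507*s^2 + 6.5815*s - 2.1555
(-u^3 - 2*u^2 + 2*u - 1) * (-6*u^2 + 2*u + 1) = 6*u^5 + 10*u^4 - 17*u^3 + 8*u^2 - 1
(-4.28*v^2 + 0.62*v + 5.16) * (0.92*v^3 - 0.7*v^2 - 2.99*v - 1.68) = -3.9376*v^5 + 3.5664*v^4 + 17.1104*v^3 + 1.7246*v^2 - 16.47*v - 8.6688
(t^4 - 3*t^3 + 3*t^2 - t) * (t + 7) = t^5 + 4*t^4 - 18*t^3 + 20*t^2 - 7*t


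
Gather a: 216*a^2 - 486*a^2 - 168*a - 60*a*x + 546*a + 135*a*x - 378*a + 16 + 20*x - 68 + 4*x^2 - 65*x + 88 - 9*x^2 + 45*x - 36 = -270*a^2 + 75*a*x - 5*x^2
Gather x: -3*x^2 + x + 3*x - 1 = -3*x^2 + 4*x - 1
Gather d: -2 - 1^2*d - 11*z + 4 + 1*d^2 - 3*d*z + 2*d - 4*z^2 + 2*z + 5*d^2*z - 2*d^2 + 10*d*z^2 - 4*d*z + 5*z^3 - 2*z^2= d^2*(5*z - 1) + d*(10*z^2 - 7*z + 1) + 5*z^3 - 6*z^2 - 9*z + 2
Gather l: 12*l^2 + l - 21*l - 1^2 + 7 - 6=12*l^2 - 20*l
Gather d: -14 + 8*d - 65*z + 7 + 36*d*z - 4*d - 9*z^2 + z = d*(36*z + 4) - 9*z^2 - 64*z - 7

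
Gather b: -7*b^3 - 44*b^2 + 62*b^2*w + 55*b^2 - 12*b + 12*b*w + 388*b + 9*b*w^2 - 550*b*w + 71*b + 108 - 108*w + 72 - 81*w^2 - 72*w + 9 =-7*b^3 + b^2*(62*w + 11) + b*(9*w^2 - 538*w + 447) - 81*w^2 - 180*w + 189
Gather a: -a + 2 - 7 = -a - 5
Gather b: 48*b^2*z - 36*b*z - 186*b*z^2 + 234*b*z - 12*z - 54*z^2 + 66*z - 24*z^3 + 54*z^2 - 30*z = 48*b^2*z + b*(-186*z^2 + 198*z) - 24*z^3 + 24*z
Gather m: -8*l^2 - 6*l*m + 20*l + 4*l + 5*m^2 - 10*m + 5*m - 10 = -8*l^2 + 24*l + 5*m^2 + m*(-6*l - 5) - 10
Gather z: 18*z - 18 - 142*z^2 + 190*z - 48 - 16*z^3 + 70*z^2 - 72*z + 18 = -16*z^3 - 72*z^2 + 136*z - 48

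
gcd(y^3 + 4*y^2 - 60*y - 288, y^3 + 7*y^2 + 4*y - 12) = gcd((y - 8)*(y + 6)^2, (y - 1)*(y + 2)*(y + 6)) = y + 6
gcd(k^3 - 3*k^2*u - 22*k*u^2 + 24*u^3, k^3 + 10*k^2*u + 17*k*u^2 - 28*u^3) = -k^2 - 3*k*u + 4*u^2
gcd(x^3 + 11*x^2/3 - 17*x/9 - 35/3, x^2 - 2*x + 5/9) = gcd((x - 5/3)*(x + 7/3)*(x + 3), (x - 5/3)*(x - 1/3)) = x - 5/3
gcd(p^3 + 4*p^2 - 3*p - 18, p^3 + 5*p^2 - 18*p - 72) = p + 3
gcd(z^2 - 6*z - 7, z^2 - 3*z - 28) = z - 7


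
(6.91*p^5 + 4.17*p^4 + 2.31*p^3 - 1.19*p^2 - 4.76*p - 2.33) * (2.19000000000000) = 15.1329*p^5 + 9.1323*p^4 + 5.0589*p^3 - 2.6061*p^2 - 10.4244*p - 5.1027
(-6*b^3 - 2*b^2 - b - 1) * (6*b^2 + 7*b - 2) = -36*b^5 - 54*b^4 - 8*b^3 - 9*b^2 - 5*b + 2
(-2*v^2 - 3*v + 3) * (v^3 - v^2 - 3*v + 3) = -2*v^5 - v^4 + 12*v^3 - 18*v + 9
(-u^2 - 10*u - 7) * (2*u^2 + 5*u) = -2*u^4 - 25*u^3 - 64*u^2 - 35*u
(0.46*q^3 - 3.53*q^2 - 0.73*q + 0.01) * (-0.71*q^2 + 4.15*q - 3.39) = -0.3266*q^5 + 4.4153*q^4 - 15.6906*q^3 + 8.9301*q^2 + 2.5162*q - 0.0339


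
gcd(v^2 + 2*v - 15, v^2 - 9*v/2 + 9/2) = v - 3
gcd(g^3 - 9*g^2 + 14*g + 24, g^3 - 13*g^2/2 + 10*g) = g - 4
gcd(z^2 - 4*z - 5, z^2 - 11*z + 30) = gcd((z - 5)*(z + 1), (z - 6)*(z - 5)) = z - 5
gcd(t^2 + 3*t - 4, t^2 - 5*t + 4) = t - 1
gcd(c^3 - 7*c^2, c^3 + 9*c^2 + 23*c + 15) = 1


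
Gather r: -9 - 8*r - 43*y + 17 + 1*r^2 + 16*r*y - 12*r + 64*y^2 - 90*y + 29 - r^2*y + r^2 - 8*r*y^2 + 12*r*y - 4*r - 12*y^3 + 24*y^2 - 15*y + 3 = r^2*(2 - y) + r*(-8*y^2 + 28*y - 24) - 12*y^3 + 88*y^2 - 148*y + 40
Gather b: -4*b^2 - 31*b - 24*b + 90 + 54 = -4*b^2 - 55*b + 144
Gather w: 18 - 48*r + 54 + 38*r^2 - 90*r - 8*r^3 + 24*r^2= -8*r^3 + 62*r^2 - 138*r + 72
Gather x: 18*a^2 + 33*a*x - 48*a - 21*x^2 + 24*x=18*a^2 - 48*a - 21*x^2 + x*(33*a + 24)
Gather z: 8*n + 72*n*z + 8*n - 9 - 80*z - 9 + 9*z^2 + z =16*n + 9*z^2 + z*(72*n - 79) - 18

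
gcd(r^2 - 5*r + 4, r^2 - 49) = 1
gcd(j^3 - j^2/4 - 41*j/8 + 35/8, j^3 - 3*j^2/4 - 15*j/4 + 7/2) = j^2 - 11*j/4 + 7/4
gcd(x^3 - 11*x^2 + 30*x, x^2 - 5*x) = x^2 - 5*x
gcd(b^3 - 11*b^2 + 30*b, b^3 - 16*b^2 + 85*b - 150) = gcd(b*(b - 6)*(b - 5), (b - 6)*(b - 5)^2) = b^2 - 11*b + 30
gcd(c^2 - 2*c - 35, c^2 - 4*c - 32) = 1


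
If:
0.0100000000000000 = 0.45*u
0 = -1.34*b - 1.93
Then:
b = -1.44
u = 0.02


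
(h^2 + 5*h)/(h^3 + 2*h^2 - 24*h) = (h + 5)/(h^2 + 2*h - 24)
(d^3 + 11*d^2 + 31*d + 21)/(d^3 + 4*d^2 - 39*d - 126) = (d + 1)/(d - 6)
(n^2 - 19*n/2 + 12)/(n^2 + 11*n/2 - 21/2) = (n - 8)/(n + 7)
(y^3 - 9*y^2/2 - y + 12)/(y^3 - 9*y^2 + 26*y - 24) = (y + 3/2)/(y - 3)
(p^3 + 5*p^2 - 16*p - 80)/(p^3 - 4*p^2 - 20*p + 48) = (p^2 + p - 20)/(p^2 - 8*p + 12)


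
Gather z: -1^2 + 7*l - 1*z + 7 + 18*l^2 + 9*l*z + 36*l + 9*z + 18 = 18*l^2 + 43*l + z*(9*l + 8) + 24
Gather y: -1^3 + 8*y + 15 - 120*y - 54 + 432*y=320*y - 40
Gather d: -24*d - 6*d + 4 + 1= 5 - 30*d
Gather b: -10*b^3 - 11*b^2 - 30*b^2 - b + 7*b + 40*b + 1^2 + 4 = -10*b^3 - 41*b^2 + 46*b + 5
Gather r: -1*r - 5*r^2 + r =-5*r^2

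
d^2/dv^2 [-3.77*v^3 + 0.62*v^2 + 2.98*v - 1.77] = 1.24 - 22.62*v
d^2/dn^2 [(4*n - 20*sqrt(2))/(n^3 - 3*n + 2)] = 24*(3*(n - 5*sqrt(2))*(n^2 - 1)^2 + (-n^2 - n*(n - 5*sqrt(2)) + 1)*(n^3 - 3*n + 2))/(n^3 - 3*n + 2)^3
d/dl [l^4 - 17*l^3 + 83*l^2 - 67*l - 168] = 4*l^3 - 51*l^2 + 166*l - 67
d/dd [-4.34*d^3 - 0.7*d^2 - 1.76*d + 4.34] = -13.02*d^2 - 1.4*d - 1.76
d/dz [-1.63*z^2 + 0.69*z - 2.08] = 0.69 - 3.26*z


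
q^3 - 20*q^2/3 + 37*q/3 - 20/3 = (q - 4)*(q - 5/3)*(q - 1)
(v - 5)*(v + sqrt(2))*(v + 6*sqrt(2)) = v^3 - 5*v^2 + 7*sqrt(2)*v^2 - 35*sqrt(2)*v + 12*v - 60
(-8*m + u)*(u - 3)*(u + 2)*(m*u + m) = -8*m^2*u^3 + 56*m^2*u + 48*m^2 + m*u^4 - 7*m*u^2 - 6*m*u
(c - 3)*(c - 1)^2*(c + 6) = c^4 + c^3 - 23*c^2 + 39*c - 18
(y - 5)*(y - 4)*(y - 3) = y^3 - 12*y^2 + 47*y - 60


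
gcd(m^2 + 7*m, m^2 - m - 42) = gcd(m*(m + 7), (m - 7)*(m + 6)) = 1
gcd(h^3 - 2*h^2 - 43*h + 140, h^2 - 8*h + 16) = h - 4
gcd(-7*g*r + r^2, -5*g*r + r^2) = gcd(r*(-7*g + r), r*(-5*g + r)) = r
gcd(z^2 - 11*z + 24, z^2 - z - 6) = z - 3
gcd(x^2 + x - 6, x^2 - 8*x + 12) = x - 2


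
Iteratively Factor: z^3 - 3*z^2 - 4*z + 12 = (z - 3)*(z^2 - 4) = (z - 3)*(z + 2)*(z - 2)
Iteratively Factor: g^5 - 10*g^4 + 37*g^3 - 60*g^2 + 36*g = (g - 2)*(g^4 - 8*g^3 + 21*g^2 - 18*g) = g*(g - 2)*(g^3 - 8*g^2 + 21*g - 18) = g*(g - 3)*(g - 2)*(g^2 - 5*g + 6) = g*(g - 3)^2*(g - 2)*(g - 2)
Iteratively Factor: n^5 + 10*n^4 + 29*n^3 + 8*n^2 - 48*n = (n)*(n^4 + 10*n^3 + 29*n^2 + 8*n - 48) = n*(n - 1)*(n^3 + 11*n^2 + 40*n + 48) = n*(n - 1)*(n + 4)*(n^2 + 7*n + 12) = n*(n - 1)*(n + 3)*(n + 4)*(n + 4)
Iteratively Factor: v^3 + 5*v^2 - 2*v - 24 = (v + 4)*(v^2 + v - 6) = (v + 3)*(v + 4)*(v - 2)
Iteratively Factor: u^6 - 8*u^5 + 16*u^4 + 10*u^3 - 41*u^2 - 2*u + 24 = (u + 1)*(u^5 - 9*u^4 + 25*u^3 - 15*u^2 - 26*u + 24) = (u - 4)*(u + 1)*(u^4 - 5*u^3 + 5*u^2 + 5*u - 6) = (u - 4)*(u - 1)*(u + 1)*(u^3 - 4*u^2 + u + 6) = (u - 4)*(u - 1)*(u + 1)^2*(u^2 - 5*u + 6) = (u - 4)*(u - 3)*(u - 1)*(u + 1)^2*(u - 2)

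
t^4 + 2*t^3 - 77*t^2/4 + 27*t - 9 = (t - 2)*(t - 3/2)*(t - 1/2)*(t + 6)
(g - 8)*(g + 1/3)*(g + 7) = g^3 - 2*g^2/3 - 169*g/3 - 56/3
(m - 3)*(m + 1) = m^2 - 2*m - 3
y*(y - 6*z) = y^2 - 6*y*z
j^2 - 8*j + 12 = (j - 6)*(j - 2)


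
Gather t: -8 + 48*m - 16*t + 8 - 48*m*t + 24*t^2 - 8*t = 48*m + 24*t^2 + t*(-48*m - 24)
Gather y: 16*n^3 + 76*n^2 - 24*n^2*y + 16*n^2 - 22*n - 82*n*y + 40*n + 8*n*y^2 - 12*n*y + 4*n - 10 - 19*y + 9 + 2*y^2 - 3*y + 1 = 16*n^3 + 92*n^2 + 22*n + y^2*(8*n + 2) + y*(-24*n^2 - 94*n - 22)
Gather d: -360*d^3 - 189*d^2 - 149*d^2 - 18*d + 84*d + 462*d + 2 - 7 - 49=-360*d^3 - 338*d^2 + 528*d - 54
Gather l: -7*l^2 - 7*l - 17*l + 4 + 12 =-7*l^2 - 24*l + 16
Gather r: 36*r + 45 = 36*r + 45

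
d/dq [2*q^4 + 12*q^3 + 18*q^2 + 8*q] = 8*q^3 + 36*q^2 + 36*q + 8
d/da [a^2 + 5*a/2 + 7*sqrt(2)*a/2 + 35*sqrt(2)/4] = 2*a + 5/2 + 7*sqrt(2)/2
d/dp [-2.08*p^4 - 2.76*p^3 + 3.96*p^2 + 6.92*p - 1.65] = -8.32*p^3 - 8.28*p^2 + 7.92*p + 6.92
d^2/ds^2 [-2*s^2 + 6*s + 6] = -4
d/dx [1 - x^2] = -2*x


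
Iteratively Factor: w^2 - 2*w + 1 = (w - 1)*(w - 1)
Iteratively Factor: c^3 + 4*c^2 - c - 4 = (c + 1)*(c^2 + 3*c - 4) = (c - 1)*(c + 1)*(c + 4)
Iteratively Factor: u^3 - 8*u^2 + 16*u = (u - 4)*(u^2 - 4*u) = u*(u - 4)*(u - 4)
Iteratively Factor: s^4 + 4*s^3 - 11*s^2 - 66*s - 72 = (s + 2)*(s^3 + 2*s^2 - 15*s - 36) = (s + 2)*(s + 3)*(s^2 - s - 12) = (s - 4)*(s + 2)*(s + 3)*(s + 3)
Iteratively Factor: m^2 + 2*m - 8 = (m + 4)*(m - 2)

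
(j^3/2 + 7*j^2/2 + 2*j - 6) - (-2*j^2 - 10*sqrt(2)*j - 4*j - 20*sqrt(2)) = j^3/2 + 11*j^2/2 + 6*j + 10*sqrt(2)*j - 6 + 20*sqrt(2)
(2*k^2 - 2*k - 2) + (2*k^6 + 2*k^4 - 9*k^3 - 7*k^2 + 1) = 2*k^6 + 2*k^4 - 9*k^3 - 5*k^2 - 2*k - 1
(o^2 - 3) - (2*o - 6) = o^2 - 2*o + 3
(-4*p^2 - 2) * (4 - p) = 4*p^3 - 16*p^2 + 2*p - 8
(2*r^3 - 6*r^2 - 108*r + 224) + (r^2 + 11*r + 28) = 2*r^3 - 5*r^2 - 97*r + 252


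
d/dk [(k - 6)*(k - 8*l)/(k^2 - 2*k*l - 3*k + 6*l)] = ((k - 6)*(k - 8*l)*(-2*k + 2*l + 3) + 2*(k - 4*l - 3)*(k^2 - 2*k*l - 3*k + 6*l))/(k^2 - 2*k*l - 3*k + 6*l)^2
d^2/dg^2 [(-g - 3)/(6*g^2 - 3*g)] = 2*(-4*g^3 - 36*g^2 + 18*g - 3)/(3*g^3*(8*g^3 - 12*g^2 + 6*g - 1))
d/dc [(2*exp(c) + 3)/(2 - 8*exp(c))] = 7*exp(c)/(4*exp(c) - 1)^2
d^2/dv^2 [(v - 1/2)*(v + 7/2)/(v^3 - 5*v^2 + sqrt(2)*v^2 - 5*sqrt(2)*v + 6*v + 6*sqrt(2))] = (4*v^6 + 36*v^5 - 294*v^4 + 96*sqrt(2)*v^4 - 408*sqrt(2)*v^3 + 692*v^3 - 837*v^2 + 243*sqrt(2)*v^2 + 408*v + 555*sqrt(2)*v - 222*sqrt(2) + 490)/(2*(v^9 - 15*v^8 + 3*sqrt(2)*v^8 - 45*sqrt(2)*v^7 + 99*v^7 - 395*v^6 + 281*sqrt(2)*v^6 - 945*sqrt(2)*v^5 + 1116*v^5 - 2370*v^4 + 1860*sqrt(2)*v^4 - 2230*sqrt(2)*v^3 + 3564*v^3 - 3240*v^2 + 1764*sqrt(2)*v^2 - 1080*sqrt(2)*v + 1296*v + 432*sqrt(2)))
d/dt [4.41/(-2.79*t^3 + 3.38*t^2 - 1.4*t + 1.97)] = (36.9117*t^2 - 29.8116*t + 6.174)/(2.79*t^3 - 3.38*t^2 + 1.4*t - 1.97)^2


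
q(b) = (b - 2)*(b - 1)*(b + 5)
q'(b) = (b - 2)*(b - 1) + (b - 2)*(b + 5) + (b - 1)*(b + 5) = 3*b^2 + 4*b - 13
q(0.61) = 3.04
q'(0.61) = -9.44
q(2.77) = 10.59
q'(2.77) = 21.10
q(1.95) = -0.33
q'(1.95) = 6.21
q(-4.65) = 13.15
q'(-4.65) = 33.27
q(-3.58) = 36.29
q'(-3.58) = 11.13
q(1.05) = -0.29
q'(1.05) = -5.49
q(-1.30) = 28.08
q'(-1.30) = -13.13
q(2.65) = 8.20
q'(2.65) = 18.67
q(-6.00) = -56.00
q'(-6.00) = 71.00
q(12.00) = 1870.00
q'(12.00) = 467.00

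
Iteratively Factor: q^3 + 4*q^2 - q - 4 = (q + 4)*(q^2 - 1) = (q - 1)*(q + 4)*(q + 1)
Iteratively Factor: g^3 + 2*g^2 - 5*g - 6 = (g + 1)*(g^2 + g - 6) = (g + 1)*(g + 3)*(g - 2)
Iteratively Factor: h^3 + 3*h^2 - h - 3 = (h - 1)*(h^2 + 4*h + 3) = (h - 1)*(h + 3)*(h + 1)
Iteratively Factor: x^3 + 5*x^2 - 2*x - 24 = (x - 2)*(x^2 + 7*x + 12) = (x - 2)*(x + 4)*(x + 3)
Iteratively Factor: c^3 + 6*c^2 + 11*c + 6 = (c + 3)*(c^2 + 3*c + 2) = (c + 1)*(c + 3)*(c + 2)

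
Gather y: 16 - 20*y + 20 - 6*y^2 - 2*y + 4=-6*y^2 - 22*y + 40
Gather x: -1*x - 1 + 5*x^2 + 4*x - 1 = 5*x^2 + 3*x - 2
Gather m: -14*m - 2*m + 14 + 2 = 16 - 16*m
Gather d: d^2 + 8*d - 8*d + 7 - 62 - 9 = d^2 - 64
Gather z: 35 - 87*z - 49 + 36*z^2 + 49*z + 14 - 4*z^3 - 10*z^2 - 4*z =-4*z^3 + 26*z^2 - 42*z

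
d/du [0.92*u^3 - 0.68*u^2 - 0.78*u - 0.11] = 2.76*u^2 - 1.36*u - 0.78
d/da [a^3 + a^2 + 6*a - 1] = 3*a^2 + 2*a + 6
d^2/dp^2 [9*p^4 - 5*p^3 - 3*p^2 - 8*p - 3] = 108*p^2 - 30*p - 6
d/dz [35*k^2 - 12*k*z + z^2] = -12*k + 2*z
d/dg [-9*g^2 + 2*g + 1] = 2 - 18*g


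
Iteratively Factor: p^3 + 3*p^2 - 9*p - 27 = (p - 3)*(p^2 + 6*p + 9) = (p - 3)*(p + 3)*(p + 3)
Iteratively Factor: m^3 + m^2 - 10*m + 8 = (m - 1)*(m^2 + 2*m - 8) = (m - 2)*(m - 1)*(m + 4)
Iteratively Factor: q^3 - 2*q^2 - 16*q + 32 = (q - 4)*(q^2 + 2*q - 8) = (q - 4)*(q - 2)*(q + 4)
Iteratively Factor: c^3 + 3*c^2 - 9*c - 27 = (c + 3)*(c^2 - 9) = (c - 3)*(c + 3)*(c + 3)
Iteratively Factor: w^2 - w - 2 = (w + 1)*(w - 2)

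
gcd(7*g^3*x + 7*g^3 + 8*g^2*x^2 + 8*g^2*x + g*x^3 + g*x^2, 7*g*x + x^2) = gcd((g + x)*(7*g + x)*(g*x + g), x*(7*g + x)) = 7*g + x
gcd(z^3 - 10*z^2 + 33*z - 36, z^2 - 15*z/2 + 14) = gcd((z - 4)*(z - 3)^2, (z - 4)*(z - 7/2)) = z - 4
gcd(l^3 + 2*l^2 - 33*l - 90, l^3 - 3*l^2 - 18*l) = l^2 - 3*l - 18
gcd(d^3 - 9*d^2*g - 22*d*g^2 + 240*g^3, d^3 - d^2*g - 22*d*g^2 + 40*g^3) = d + 5*g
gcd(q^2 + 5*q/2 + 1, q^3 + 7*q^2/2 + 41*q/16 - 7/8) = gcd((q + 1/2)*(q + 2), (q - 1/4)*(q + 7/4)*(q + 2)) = q + 2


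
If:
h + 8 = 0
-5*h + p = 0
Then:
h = -8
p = -40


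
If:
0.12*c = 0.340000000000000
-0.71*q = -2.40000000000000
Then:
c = 2.83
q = 3.38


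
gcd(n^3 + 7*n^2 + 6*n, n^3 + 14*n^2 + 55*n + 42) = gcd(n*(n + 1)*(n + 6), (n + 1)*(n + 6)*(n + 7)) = n^2 + 7*n + 6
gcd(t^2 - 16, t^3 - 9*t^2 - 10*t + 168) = t + 4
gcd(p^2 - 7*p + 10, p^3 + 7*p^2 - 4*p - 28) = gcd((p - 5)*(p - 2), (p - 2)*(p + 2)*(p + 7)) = p - 2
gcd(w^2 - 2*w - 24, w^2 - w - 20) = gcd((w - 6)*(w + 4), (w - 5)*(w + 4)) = w + 4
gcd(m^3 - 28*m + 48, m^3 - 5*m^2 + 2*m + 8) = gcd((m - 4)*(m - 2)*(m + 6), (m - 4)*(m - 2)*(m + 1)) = m^2 - 6*m + 8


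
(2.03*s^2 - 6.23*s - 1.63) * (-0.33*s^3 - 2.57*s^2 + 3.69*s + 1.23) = -0.6699*s^5 - 3.1612*s^4 + 24.0397*s^3 - 16.3027*s^2 - 13.6776*s - 2.0049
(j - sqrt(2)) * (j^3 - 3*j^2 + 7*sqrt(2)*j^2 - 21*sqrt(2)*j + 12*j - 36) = j^4 - 3*j^3 + 6*sqrt(2)*j^3 - 18*sqrt(2)*j^2 - 2*j^2 - 12*sqrt(2)*j + 6*j + 36*sqrt(2)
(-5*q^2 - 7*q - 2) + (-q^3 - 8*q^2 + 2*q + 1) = -q^3 - 13*q^2 - 5*q - 1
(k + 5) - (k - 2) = 7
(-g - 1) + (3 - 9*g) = 2 - 10*g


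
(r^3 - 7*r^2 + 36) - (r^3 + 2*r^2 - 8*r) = -9*r^2 + 8*r + 36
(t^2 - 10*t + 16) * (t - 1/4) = t^3 - 41*t^2/4 + 37*t/2 - 4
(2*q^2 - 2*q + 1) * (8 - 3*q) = -6*q^3 + 22*q^2 - 19*q + 8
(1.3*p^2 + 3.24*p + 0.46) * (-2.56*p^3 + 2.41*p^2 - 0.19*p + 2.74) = -3.328*p^5 - 5.1614*p^4 + 6.3838*p^3 + 4.055*p^2 + 8.7902*p + 1.2604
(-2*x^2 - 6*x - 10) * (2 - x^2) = 2*x^4 + 6*x^3 + 6*x^2 - 12*x - 20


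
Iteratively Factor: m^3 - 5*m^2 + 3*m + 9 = (m - 3)*(m^2 - 2*m - 3) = (m - 3)^2*(m + 1)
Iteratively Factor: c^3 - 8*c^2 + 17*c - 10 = (c - 1)*(c^2 - 7*c + 10) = (c - 5)*(c - 1)*(c - 2)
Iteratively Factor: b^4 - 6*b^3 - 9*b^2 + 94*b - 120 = (b - 2)*(b^3 - 4*b^2 - 17*b + 60) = (b - 3)*(b - 2)*(b^2 - b - 20) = (b - 5)*(b - 3)*(b - 2)*(b + 4)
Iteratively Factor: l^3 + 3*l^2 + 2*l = (l + 2)*(l^2 + l) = (l + 1)*(l + 2)*(l)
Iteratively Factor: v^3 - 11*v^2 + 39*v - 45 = (v - 3)*(v^2 - 8*v + 15) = (v - 3)^2*(v - 5)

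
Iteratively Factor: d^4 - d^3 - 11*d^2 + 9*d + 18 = (d + 3)*(d^3 - 4*d^2 + d + 6) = (d + 1)*(d + 3)*(d^2 - 5*d + 6) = (d - 2)*(d + 1)*(d + 3)*(d - 3)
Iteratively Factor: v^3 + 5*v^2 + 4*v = (v + 4)*(v^2 + v) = (v + 1)*(v + 4)*(v)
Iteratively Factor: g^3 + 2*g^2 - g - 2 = (g - 1)*(g^2 + 3*g + 2) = (g - 1)*(g + 2)*(g + 1)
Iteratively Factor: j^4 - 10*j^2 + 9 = (j + 3)*(j^3 - 3*j^2 - j + 3) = (j + 1)*(j + 3)*(j^2 - 4*j + 3) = (j - 1)*(j + 1)*(j + 3)*(j - 3)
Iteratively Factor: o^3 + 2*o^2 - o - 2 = (o + 2)*(o^2 - 1) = (o - 1)*(o + 2)*(o + 1)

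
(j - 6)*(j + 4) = j^2 - 2*j - 24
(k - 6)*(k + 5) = k^2 - k - 30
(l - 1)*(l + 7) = l^2 + 6*l - 7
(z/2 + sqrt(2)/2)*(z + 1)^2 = z^3/2 + sqrt(2)*z^2/2 + z^2 + z/2 + sqrt(2)*z + sqrt(2)/2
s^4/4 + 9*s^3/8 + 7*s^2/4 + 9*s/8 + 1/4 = (s/4 + 1/4)*(s + 1/2)*(s + 1)*(s + 2)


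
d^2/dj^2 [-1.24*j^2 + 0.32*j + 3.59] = -2.48000000000000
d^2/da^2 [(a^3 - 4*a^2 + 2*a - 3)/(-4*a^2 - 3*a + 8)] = 2*(-121*a^3 + 600*a^2 - 276*a + 331)/(64*a^6 + 144*a^5 - 276*a^4 - 549*a^3 + 552*a^2 + 576*a - 512)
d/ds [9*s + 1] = 9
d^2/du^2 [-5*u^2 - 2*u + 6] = -10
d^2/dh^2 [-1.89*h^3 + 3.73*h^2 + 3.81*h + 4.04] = 7.46 - 11.34*h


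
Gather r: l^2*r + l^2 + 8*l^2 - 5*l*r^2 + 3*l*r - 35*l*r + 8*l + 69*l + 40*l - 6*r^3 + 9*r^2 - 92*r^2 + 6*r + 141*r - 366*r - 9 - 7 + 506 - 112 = 9*l^2 + 117*l - 6*r^3 + r^2*(-5*l - 83) + r*(l^2 - 32*l - 219) + 378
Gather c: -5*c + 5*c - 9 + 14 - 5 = 0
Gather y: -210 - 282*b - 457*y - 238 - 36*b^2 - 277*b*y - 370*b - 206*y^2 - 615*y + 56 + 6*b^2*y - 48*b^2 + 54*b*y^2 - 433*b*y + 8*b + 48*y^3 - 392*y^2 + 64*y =-84*b^2 - 644*b + 48*y^3 + y^2*(54*b - 598) + y*(6*b^2 - 710*b - 1008) - 392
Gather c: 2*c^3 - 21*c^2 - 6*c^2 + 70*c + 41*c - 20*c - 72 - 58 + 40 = 2*c^3 - 27*c^2 + 91*c - 90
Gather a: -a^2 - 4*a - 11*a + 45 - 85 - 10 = -a^2 - 15*a - 50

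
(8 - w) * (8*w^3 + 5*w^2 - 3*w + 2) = -8*w^4 + 59*w^3 + 43*w^2 - 26*w + 16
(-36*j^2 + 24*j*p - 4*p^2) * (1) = -36*j^2 + 24*j*p - 4*p^2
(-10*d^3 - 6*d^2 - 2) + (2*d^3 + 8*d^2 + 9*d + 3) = -8*d^3 + 2*d^2 + 9*d + 1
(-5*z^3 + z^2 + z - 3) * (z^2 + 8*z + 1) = -5*z^5 - 39*z^4 + 4*z^3 + 6*z^2 - 23*z - 3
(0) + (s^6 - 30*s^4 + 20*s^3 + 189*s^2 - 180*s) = s^6 - 30*s^4 + 20*s^3 + 189*s^2 - 180*s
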